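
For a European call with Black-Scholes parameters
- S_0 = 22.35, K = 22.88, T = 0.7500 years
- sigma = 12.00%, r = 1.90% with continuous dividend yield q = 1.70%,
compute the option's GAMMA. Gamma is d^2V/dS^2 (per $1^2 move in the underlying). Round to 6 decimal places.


Answer: Gamma = 0.167450

Derivation:
d1 = -0.1591258696; d2 = -0.2630489180
phi(d1) = 0.3939233017; exp(-qT) = 0.9873309369; exp(-rT) = 0.9858510507
Gamma = exp(-qT) * phi(d1) / (S * sigma * sqrt(T)) = 0.9873309369 * 0.3939233017 / (22.3500 * 0.1200 * 0.8660254038) = 0.167450


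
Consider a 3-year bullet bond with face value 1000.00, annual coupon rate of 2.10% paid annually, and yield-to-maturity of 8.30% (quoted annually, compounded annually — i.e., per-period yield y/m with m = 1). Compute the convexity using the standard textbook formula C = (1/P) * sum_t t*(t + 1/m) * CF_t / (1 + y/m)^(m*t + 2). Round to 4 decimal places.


Answer: Convexity = 9.9257

Derivation:
Coupon per period c = face * coupon_rate / m = 21.000000
Periods per year m = 1; per-period yield y/m = 0.083000
Number of cashflows N = 3
Cashflows (t years, CF_t, discount factor 1/(1+y/m)^(m*t), PV):
  t = 1.0000: CF_t = 21.000000, DF = 0.923361, PV = 19.390582
  t = 2.0000: CF_t = 21.000000, DF = 0.852596, PV = 17.904508
  t = 3.0000: CF_t = 1021.000000, DF = 0.787254, PV = 803.785879
Price P = sum_t PV_t = 841.080968
Convexity numerator sum_t t*(t + 1/m) * CF_t / (1+y/m)^(m*t + 2):
  t = 1.0000: term = 33.064649
  t = 2.0000: term = 91.591826
  t = 3.0000: term = 8223.651640
Convexity = (1/P) * sum = 8348.308116 / 841.080968 = 9.925689


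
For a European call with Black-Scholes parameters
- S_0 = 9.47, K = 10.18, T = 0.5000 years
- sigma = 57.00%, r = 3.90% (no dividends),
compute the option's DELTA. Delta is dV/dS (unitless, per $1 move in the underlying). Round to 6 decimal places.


Answer: Delta = 0.528116

Derivation:
d1 = 0.0705342638; d2 = -0.3325166014
phi(d1) = 0.3979511283; exp(-qT) = 1.0000000000; exp(-rT) = 0.9806888952
N(d1) = 0.5281157851
Delta = exp(-qT) * N(d1) = 1.0000000000 * 0.5281157851 = 0.528116


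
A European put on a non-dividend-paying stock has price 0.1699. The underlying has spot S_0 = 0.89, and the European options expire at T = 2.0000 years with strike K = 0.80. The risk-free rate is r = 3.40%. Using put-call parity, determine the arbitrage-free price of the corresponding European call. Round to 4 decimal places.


Put-call parity: C - P = S_0 * exp(-qT) - K * exp(-rT).
S_0 * exp(-qT) = 0.8900 * 1.00000000 = 0.89000000
K * exp(-rT) = 0.8000 * 0.93426047 = 0.74740838
C = P + S*exp(-qT) - K*exp(-rT)
C = 0.1699 + 0.89000000 - 0.74740838 = 0.3125

Answer: Call price = 0.3125


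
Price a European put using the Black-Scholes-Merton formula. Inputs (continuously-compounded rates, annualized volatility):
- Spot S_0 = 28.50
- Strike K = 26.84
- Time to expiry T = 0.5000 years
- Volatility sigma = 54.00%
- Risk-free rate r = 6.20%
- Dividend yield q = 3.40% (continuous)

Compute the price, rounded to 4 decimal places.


d1 = (ln(S/K) + (r - q + 0.5*sigma^2) * T) / (sigma * sqrt(T)) = 0.38474669
d2 = d1 - sigma * sqrt(T) = 0.00290902
exp(-rT) = 0.96947557; exp(-qT) = 0.98314368
P = K * exp(-rT) * N(-d2) - S_0 * exp(-qT) * N(-d1)
N(-d1) = 0.35021255; N(-d2) = 0.49883947
P = 26.8400 * 0.96947557 * 0.49883947 - 28.5000 * 0.98314368 * 0.35021255 = 3.1674

Answer: Price = 3.1674


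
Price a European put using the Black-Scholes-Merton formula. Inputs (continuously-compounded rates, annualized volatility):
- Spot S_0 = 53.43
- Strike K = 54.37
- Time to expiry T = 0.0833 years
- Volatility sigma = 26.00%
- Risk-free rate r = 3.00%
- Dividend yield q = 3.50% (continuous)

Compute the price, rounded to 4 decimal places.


Answer: Price = 2.1341

Derivation:
d1 = (ln(S/K) + (r - q + 0.5*sigma^2) * T) / (sigma * sqrt(T)) = -0.20043977
d2 = d1 - sigma * sqrt(T) = -0.27548029
exp(-rT) = 0.99750412; exp(-qT) = 0.99708875
P = K * exp(-rT) * N(-d2) - S_0 * exp(-qT) * N(-d1)
N(-d1) = 0.57943167; N(-d2) = 0.60852637
P = 54.3700 * 0.99750412 * 0.60852637 - 53.4300 * 0.99708875 * 0.57943167 = 2.1341


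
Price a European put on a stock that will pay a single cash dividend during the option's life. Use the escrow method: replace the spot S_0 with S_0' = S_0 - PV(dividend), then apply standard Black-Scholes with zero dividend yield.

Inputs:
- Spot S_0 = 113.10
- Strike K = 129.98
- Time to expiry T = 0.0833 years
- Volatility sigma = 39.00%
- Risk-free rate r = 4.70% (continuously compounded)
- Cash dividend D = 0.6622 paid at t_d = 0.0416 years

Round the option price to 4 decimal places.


PV(D) = D * exp(-r * t_d) = 0.6622 * 0.99804671 = 0.66090653
S_0' = S_0 - PV(D) = 113.1000 - 0.66090653 = 112.43909347
d1 = (ln(S_0'/K) + (r + sigma^2/2)*T) / (sigma*sqrt(T)) = -1.19685418
d2 = d1 - sigma*sqrt(T) = -1.30941496
exp(-rT) = 0.99609255
N(-d1) = 0.88431830; N(-d2) = 0.90480309
P = K * exp(-rT) * N(-d2) - S_0' * N(-d1) = 129.9800 * 0.99609255 * 0.90480309 - 112.43909347 * 0.88431830 = 17.7148

Answer: Price = 17.7148


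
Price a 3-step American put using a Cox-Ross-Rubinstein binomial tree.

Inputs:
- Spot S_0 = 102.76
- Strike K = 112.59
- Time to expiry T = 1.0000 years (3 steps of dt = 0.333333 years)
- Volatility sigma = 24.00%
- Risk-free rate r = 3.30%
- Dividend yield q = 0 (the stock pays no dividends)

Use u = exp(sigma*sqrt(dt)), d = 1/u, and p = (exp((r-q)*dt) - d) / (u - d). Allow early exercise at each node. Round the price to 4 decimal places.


Answer: Price = V(0,0) = 14.0854

Derivation:
dt = T/N = 0.333333
u = exp(sigma*sqrt(dt)) = 1.148623; d = 1/u = 0.870607
p = (exp((r-q)*dt) - d) / (u - d) = 0.505199
Discount per step: exp(-r*dt) = 0.989060
Stock lattice S(k, i) with i counting down-moves:
  k=0: S(0,0) = 102.7600
  k=1: S(1,0) = 118.0325; S(1,1) = 89.4636
  k=2: S(2,0) = 135.5749; S(2,1) = 102.7600; S(2,2) = 77.8877
  k=3: S(3,0) = 155.7245; S(3,1) = 118.0325; S(3,2) = 89.4636; S(3,3) = 67.8096
Terminal payoffs V(N, i) = max(K - S_T, 0):
  V(3,0) = 0.000000; V(3,1) = 0.000000; V(3,2) = 23.126376; V(3,3) = 44.780386
Backward induction: V(k, i) = exp(-r*dt) * [p * V(k+1, i) + (1-p) * V(k+1, i+1)]; then take max(V_cont, immediate exercise) for American.
  V(2,0) = exp(-r*dt) * [p*0.000000 + (1-p)*0.000000] = 0.000000; exercise = 0.000000; V(2,0) = max -> 0.000000
  V(2,1) = exp(-r*dt) * [p*0.000000 + (1-p)*23.126376] = 11.317775; exercise = 9.830000; V(2,1) = max -> 11.317775
  V(2,2) = exp(-r*dt) * [p*23.126376 + (1-p)*44.780386] = 33.470597; exercise = 34.702300; V(2,2) = max -> 34.702300
  V(1,0) = exp(-r*dt) * [p*0.000000 + (1-p)*11.317775] = 5.538786; exercise = 0.000000; V(1,0) = max -> 5.538786
  V(1,1) = exp(-r*dt) * [p*11.317775 + (1-p)*34.702300] = 22.638073; exercise = 23.126376; V(1,1) = max -> 23.126376
  V(0,0) = exp(-r*dt) * [p*5.538786 + (1-p)*23.126376] = 14.085352; exercise = 9.830000; V(0,0) = max -> 14.085352


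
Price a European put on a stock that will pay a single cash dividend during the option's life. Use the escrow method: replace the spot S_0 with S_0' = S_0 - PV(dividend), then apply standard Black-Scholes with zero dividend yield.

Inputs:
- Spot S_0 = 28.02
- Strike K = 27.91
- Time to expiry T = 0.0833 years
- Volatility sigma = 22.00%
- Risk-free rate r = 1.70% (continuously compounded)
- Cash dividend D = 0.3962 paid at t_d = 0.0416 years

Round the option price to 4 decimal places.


PV(D) = D * exp(-r * t_d) = 0.3962 * 0.99929305 = 0.39591991
S_0' = S_0 - PV(D) = 28.0200 - 0.39591991 = 27.62408009
d1 = (ln(S_0'/K) + (r + sigma^2/2)*T) / (sigma*sqrt(T)) = -0.10812093
d2 = d1 - sigma*sqrt(T) = -0.17161676
exp(-rT) = 0.99858490
N(-d1) = 0.54305012; N(-d2) = 0.56813058
P = K * exp(-rT) * N(-d2) - S_0' * N(-d1) = 27.9100 * 0.99858490 * 0.56813058 - 27.62408009 * 0.54305012 = 0.8328

Answer: Price = 0.8328


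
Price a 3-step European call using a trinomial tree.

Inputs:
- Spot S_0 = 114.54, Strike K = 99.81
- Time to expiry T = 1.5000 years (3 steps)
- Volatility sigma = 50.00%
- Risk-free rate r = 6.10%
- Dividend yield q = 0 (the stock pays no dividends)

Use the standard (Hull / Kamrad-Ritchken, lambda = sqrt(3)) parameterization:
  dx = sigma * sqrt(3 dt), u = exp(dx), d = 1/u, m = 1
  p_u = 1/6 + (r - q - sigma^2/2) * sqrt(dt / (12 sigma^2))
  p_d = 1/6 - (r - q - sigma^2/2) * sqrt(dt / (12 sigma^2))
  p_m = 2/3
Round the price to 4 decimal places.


dt = T/N = 0.500000; dx = sigma*sqrt(3*dt) = 0.612372
u = exp(dx) = 1.844803; d = 1/u = 0.542063
p_u = 0.140539, p_m = 0.666667, p_d = 0.192795
Discount per step: exp(-r*dt) = 0.969960
Stock lattice S(k, j) with j the centered position index:
  k=0: S(0,+0) = 114.5400
  k=1: S(1,-1) = 62.0879; S(1,+0) = 114.5400; S(1,+1) = 211.3037
  k=2: S(2,-2) = 33.6556; S(2,-1) = 62.0879; S(2,+0) = 114.5400; S(2,+1) = 211.3037; S(2,+2) = 389.8137
  k=3: S(3,-3) = 18.2435; S(3,-2) = 33.6556; S(3,-1) = 62.0879; S(3,+0) = 114.5400; S(3,+1) = 211.3037; S(3,+2) = 389.8137; S(3,+3) = 719.1295
Terminal payoffs V(N, j) = max(S_T - K, 0):
  V(3,-3) = 0.000000; V(3,-2) = 0.000000; V(3,-1) = 0.000000; V(3,+0) = 14.730000; V(3,+1) = 111.493723; V(3,+2) = 290.003718; V(3,+3) = 619.319472
Backward induction: V(k, j) = exp(-r*dt) * [p_u * V(k+1, j+1) + p_m * V(k+1, j) + p_d * V(k+1, j-1)]
  V(2,-2) = exp(-r*dt) * [p_u*0.000000 + p_m*0.000000 + p_d*0.000000] = 0.000000
  V(2,-1) = exp(-r*dt) * [p_u*14.730000 + p_m*0.000000 + p_d*0.000000] = 2.007950
  V(2,+0) = exp(-r*dt) * [p_u*111.493723 + p_m*14.730000 + p_d*0.000000] = 24.723507
  V(2,+1) = exp(-r*dt) * [p_u*290.003718 + p_m*111.493723 + p_d*14.730000] = 114.383340
  V(2,+2) = exp(-r*dt) * [p_u*619.319472 + p_m*290.003718 + p_d*111.493723] = 292.801563
  V(1,-1) = exp(-r*dt) * [p_u*24.723507 + p_m*2.007950 + p_d*0.000000] = 4.668657
  V(1,+0) = exp(-r*dt) * [p_u*114.383340 + p_m*24.723507 + p_d*2.007950] = 31.955108
  V(1,+1) = exp(-r*dt) * [p_u*292.801563 + p_m*114.383340 + p_d*24.723507] = 118.502094
  V(0,+0) = exp(-r*dt) * [p_u*118.502094 + p_m*31.955108 + p_d*4.668657] = 37.690370

Answer: Price = V(0,0) = 37.6904


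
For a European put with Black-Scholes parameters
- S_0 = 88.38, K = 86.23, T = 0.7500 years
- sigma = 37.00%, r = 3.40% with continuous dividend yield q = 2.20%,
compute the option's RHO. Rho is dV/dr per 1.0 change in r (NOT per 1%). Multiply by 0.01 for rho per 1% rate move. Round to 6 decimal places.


Answer: Rho = -32.911474

Derivation:
d1 = 0.2651599850; d2 = -0.0552694144
phi(d1) = 0.3851611572; exp(-qT) = 0.9836353794; exp(-rT) = 0.9748223790
N(-d2) = 0.5220380857
Rho = -K*T*exp(-rT)*N(-d2) = -86.2300 * 0.7500 * 0.9748223790 * 0.5220380857 = -32.911474


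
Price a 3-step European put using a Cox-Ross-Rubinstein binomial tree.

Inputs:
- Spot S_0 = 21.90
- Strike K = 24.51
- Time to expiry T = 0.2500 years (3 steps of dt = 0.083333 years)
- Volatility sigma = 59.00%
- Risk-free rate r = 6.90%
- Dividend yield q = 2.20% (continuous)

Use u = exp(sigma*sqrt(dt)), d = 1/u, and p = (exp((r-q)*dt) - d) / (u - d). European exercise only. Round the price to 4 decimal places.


Answer: Price = V(0,0) = 4.0287

Derivation:
dt = T/N = 0.083333
u = exp(sigma*sqrt(dt)) = 1.185682; d = 1/u = 0.843396
p = (exp((r-q)*dt) - d) / (u - d) = 0.468988
Discount per step: exp(-r*dt) = 0.994266
Stock lattice S(k, i) with i counting down-moves:
  k=0: S(0,0) = 21.9000
  k=1: S(1,0) = 25.9664; S(1,1) = 18.4704
  k=2: S(2,0) = 30.7879; S(2,1) = 21.9000; S(2,2) = 15.5778
  k=3: S(3,0) = 36.5047; S(3,1) = 25.9664; S(3,2) = 18.4704; S(3,3) = 13.1383
Terminal payoffs V(N, i) = max(K - S_T, 0):
  V(3,0) = 0.000000; V(3,1) = 0.000000; V(3,2) = 6.039621; V(3,3) = 11.371700
Backward induction: V(k, i) = exp(-r*dt) * [p * V(k+1, i) + (1-p) * V(k+1, i+1)].
  V(2,0) = exp(-r*dt) * [p*0.000000 + (1-p)*0.000000] = 0.000000
  V(2,1) = exp(-r*dt) * [p*0.000000 + (1-p)*6.039621] = 3.188722
  V(2,2) = exp(-r*dt) * [p*6.039621 + (1-p)*11.371700] = 8.820156
  V(1,0) = exp(-r*dt) * [p*0.000000 + (1-p)*3.188722] = 1.683541
  V(1,1) = exp(-r*dt) * [p*3.188722 + (1-p)*8.820156] = 6.143653
  V(0,0) = exp(-r*dt) * [p*1.683541 + (1-p)*6.143653] = 4.028681


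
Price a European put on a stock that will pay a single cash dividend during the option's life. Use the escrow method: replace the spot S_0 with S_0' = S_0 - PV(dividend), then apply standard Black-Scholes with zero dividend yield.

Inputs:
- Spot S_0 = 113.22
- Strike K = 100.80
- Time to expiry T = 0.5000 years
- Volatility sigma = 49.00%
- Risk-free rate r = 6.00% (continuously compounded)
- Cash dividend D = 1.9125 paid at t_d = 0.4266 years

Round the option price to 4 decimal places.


Answer: Price = 8.6004

Derivation:
PV(D) = D * exp(-r * t_d) = 1.9125 * 0.97472880 = 1.86416883
S_0' = S_0 - PV(D) = 113.2200 - 1.86416883 = 111.35583117
d1 = (ln(S_0'/K) + (r + sigma^2/2)*T) / (sigma*sqrt(T)) = 0.54726430
d2 = d1 - sigma*sqrt(T) = 0.20078197
exp(-rT) = 0.97044553
N(-d1) = 0.29209858; N(-d2) = 0.42043453
P = K * exp(-rT) * N(-d2) - S_0' * N(-d1) = 100.8000 * 0.97044553 * 0.42043453 - 111.35583117 * 0.29209858 = 8.6004


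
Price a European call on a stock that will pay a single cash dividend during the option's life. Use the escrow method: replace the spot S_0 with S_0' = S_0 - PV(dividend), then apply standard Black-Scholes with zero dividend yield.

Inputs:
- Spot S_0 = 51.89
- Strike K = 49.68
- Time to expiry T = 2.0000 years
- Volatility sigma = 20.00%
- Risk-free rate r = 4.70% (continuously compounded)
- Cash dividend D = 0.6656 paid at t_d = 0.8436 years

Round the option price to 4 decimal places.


Answer: Price = 8.9565

Derivation:
PV(D) = D * exp(-r * t_d) = 0.6656 * 0.96112654 = 0.63972583
S_0' = S_0 - PV(D) = 51.8900 - 0.63972583 = 51.25027417
d1 = (ln(S_0'/K) + (r + sigma^2/2)*T) / (sigma*sqrt(T)) = 0.58378216
d2 = d1 - sigma*sqrt(T) = 0.30093945
exp(-rT) = 0.91028276
N(d1) = 0.72031656; N(d2) = 0.61826967
C = S_0' * N(d1) - K * exp(-rT) * N(d2) = 51.25027417 * 0.72031656 - 49.6800 * 0.91028276 * 0.61826967 = 8.9565


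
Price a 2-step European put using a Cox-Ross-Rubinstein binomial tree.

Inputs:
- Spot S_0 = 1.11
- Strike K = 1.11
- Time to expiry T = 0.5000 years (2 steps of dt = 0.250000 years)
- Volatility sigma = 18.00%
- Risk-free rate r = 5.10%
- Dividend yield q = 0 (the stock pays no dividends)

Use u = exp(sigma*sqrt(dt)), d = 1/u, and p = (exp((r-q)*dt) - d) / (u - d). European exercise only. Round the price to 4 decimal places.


dt = T/N = 0.250000
u = exp(sigma*sqrt(dt)) = 1.094174; d = 1/u = 0.913931
p = (exp((r-q)*dt) - d) / (u - d) = 0.548706
Discount per step: exp(-r*dt) = 0.987331
Stock lattice S(k, i) with i counting down-moves:
  k=0: S(0,0) = 1.1100
  k=1: S(1,0) = 1.2145; S(1,1) = 1.0145
  k=2: S(2,0) = 1.3289; S(2,1) = 1.1100; S(2,2) = 0.9271
Terminal payoffs V(N, i) = max(K - S_T, 0):
  V(2,0) = 0.000000; V(2,1) = 0.000000; V(2,2) = 0.182850
Backward induction: V(k, i) = exp(-r*dt) * [p * V(k+1, i) + (1-p) * V(k+1, i+1)].
  V(1,0) = exp(-r*dt) * [p*0.000000 + (1-p)*0.000000] = 0.000000
  V(1,1) = exp(-r*dt) * [p*0.000000 + (1-p)*0.182850] = 0.081474
  V(0,0) = exp(-r*dt) * [p*0.000000 + (1-p)*0.081474] = 0.036303

Answer: Price = V(0,0) = 0.0363


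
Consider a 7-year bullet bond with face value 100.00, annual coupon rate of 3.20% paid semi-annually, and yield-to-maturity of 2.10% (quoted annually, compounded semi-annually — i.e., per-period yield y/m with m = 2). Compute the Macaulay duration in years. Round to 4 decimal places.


Coupon per period c = face * coupon_rate / m = 1.600000
Periods per year m = 2; per-period yield y/m = 0.010500
Number of cashflows N = 14
Cashflows (t years, CF_t, discount factor 1/(1+y/m)^(m*t), PV):
  t = 0.5000: CF_t = 1.600000, DF = 0.989609, PV = 1.583375
  t = 1.0000: CF_t = 1.600000, DF = 0.979326, PV = 1.566922
  t = 1.5000: CF_t = 1.600000, DF = 0.969150, PV = 1.550640
  t = 2.0000: CF_t = 1.600000, DF = 0.959080, PV = 1.534528
  t = 2.5000: CF_t = 1.600000, DF = 0.949114, PV = 1.518583
  t = 3.0000: CF_t = 1.600000, DF = 0.939252, PV = 1.502803
  t = 3.5000: CF_t = 1.600000, DF = 0.929492, PV = 1.487188
  t = 4.0000: CF_t = 1.600000, DF = 0.919834, PV = 1.471734
  t = 4.5000: CF_t = 1.600000, DF = 0.910276, PV = 1.456442
  t = 5.0000: CF_t = 1.600000, DF = 0.900818, PV = 1.441308
  t = 5.5000: CF_t = 1.600000, DF = 0.891457, PV = 1.426332
  t = 6.0000: CF_t = 1.600000, DF = 0.882194, PV = 1.411511
  t = 6.5000: CF_t = 1.600000, DF = 0.873027, PV = 1.396844
  t = 7.0000: CF_t = 101.600000, DF = 0.863956, PV = 87.777914
Price P = sum_t PV_t = 107.126122
Macaulay numerator sum_t t * PV_t:
  t * PV_t at t = 0.5000: 0.791687
  t * PV_t at t = 1.0000: 1.566922
  t * PV_t at t = 1.5000: 2.325960
  t * PV_t at t = 2.0000: 3.069055
  t * PV_t at t = 2.5000: 3.796456
  t * PV_t at t = 3.0000: 4.508409
  t * PV_t at t = 3.5000: 5.205157
  t * PV_t at t = 4.0000: 5.886938
  t * PV_t at t = 4.5000: 6.553988
  t * PV_t at t = 5.0000: 7.206540
  t * PV_t at t = 5.5000: 7.844823
  t * PV_t at t = 6.0000: 8.469064
  t * PV_t at t = 6.5000: 9.079485
  t * PV_t at t = 7.0000: 614.445401
Macaulay duration D = (sum_t t * PV_t) / P = 680.749886 / 107.126122 = 6.354658

Answer: Macaulay duration = 6.3547 years


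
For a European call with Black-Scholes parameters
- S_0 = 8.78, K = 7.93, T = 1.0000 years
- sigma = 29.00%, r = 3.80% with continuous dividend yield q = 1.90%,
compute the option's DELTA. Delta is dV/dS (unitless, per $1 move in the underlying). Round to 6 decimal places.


d1 = 0.5616323172; d2 = 0.2716323172
phi(d1) = 0.3407337280; exp(-qT) = 0.9811793622; exp(-rT) = 0.9627129409
N(d1) = 0.7128167215
Delta = exp(-qT) * N(d1) = 0.9811793622 * 0.7128167215 = 0.699401

Answer: Delta = 0.699401


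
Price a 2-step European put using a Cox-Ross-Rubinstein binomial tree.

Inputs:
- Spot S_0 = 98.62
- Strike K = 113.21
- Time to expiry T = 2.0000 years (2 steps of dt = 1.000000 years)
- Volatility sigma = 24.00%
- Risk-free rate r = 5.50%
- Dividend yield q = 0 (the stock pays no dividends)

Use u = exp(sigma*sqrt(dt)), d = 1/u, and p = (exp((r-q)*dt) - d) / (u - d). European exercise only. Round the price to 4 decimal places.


dt = T/N = 1.000000
u = exp(sigma*sqrt(dt)) = 1.271249; d = 1/u = 0.786628
p = (exp((r-q)*dt) - d) / (u - d) = 0.556956
Discount per step: exp(-r*dt) = 0.946485
Stock lattice S(k, i) with i counting down-moves:
  k=0: S(0,0) = 98.6200
  k=1: S(1,0) = 125.3706; S(1,1) = 77.5772
  k=2: S(2,0) = 159.3773; S(2,1) = 98.6200; S(2,2) = 61.0244
Terminal payoffs V(N, i) = max(K - S_T, 0):
  V(2,0) = 0.000000; V(2,1) = 14.590000; V(2,2) = 52.185582
Backward induction: V(k, i) = exp(-r*dt) * [p * V(k+1, i) + (1-p) * V(k+1, i+1)].
  V(1,0) = exp(-r*dt) * [p*0.000000 + (1-p)*14.590000] = 6.118091
  V(1,1) = exp(-r*dt) * [p*14.590000 + (1-p)*52.185582] = 29.574344
  V(0,0) = exp(-r*dt) * [p*6.118091 + (1-p)*29.574344] = 15.626699

Answer: Price = V(0,0) = 15.6267


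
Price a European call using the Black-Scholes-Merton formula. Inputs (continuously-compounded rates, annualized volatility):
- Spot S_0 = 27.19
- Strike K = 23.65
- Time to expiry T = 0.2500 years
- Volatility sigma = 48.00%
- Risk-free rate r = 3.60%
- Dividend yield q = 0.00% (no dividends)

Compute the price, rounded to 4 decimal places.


d1 = (ln(S/K) + (r - q + 0.5*sigma^2) * T) / (sigma * sqrt(T)) = 0.73869227
d2 = d1 - sigma * sqrt(T) = 0.49869227
exp(-rT) = 0.99104038; exp(-qT) = 1.00000000
C = S_0 * exp(-qT) * N(d1) - K * exp(-rT) * N(d2)
N(d1) = 0.76995306; N(d2) = 0.69100190
C = 27.1900 * 1.00000000 * 0.76995306 - 23.6500 * 0.99104038 * 0.69100190 = 4.7392

Answer: Price = 4.7392


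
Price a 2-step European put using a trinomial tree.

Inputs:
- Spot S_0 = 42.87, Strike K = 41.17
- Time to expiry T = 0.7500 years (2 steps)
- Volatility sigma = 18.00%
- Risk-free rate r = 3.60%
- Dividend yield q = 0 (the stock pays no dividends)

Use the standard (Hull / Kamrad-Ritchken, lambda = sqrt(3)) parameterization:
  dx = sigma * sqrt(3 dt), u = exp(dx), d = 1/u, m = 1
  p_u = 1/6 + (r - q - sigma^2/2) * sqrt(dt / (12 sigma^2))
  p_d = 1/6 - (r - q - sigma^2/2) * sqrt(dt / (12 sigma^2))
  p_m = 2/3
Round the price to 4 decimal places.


Answer: Price = V(0,0) = 1.3500

Derivation:
dt = T/N = 0.375000; dx = sigma*sqrt(3*dt) = 0.190919
u = exp(dx) = 1.210361; d = 1/u = 0.826200
p_u = 0.186112, p_m = 0.666667, p_d = 0.147221
Discount per step: exp(-r*dt) = 0.986591
Stock lattice S(k, j) with j the centered position index:
  k=0: S(0,+0) = 42.8700
  k=1: S(1,-1) = 35.4192; S(1,+0) = 42.8700; S(1,+1) = 51.8882
  k=2: S(2,-2) = 29.2633; S(2,-1) = 35.4192; S(2,+0) = 42.8700; S(2,+1) = 51.8882; S(2,+2) = 62.8034
Terminal payoffs V(N, j) = max(K - S_T, 0):
  V(2,-2) = 11.906687; V(2,-1) = 5.750821; V(2,+0) = 0.000000; V(2,+1) = 0.000000; V(2,+2) = 0.000000
Backward induction: V(k, j) = exp(-r*dt) * [p_u * V(k+1, j+1) + p_m * V(k+1, j) + p_d * V(k+1, j-1)]
  V(1,-1) = exp(-r*dt) * [p_u*0.000000 + p_m*5.750821 + p_d*11.906687] = 5.511883
  V(1,+0) = exp(-r*dt) * [p_u*0.000000 + p_m*0.000000 + p_d*5.750821] = 0.835290
  V(1,+1) = exp(-r*dt) * [p_u*0.000000 + p_m*0.000000 + p_d*0.000000] = 0.000000
  V(0,+0) = exp(-r*dt) * [p_u*0.000000 + p_m*0.835290 + p_d*5.511883] = 1.349978


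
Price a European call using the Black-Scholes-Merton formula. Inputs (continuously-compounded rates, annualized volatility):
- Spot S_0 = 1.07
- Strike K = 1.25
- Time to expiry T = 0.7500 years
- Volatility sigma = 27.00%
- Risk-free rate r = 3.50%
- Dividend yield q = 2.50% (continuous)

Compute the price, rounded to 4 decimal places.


Answer: Price = 0.0421

Derivation:
d1 = (ln(S/K) + (r - q + 0.5*sigma^2) * T) / (sigma * sqrt(T)) = -0.51596897
d2 = d1 - sigma * sqrt(T) = -0.74979583
exp(-rT) = 0.97409154; exp(-qT) = 0.98142469
C = S_0 * exp(-qT) * N(d1) - K * exp(-rT) * N(d2)
N(d1) = 0.30293804; N(d2) = 0.22668884
C = 1.0700 * 0.98142469 * 0.30293804 - 1.2500 * 0.97409154 * 0.22668884 = 0.0421


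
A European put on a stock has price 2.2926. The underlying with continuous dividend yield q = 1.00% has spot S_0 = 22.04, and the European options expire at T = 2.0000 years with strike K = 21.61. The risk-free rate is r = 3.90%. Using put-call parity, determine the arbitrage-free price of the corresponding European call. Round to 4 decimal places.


Answer: Call price = 3.9077

Derivation:
Put-call parity: C - P = S_0 * exp(-qT) - K * exp(-rT).
S_0 * exp(-qT) = 22.0400 * 0.98019867 = 21.60357876
K * exp(-rT) = 21.6100 * 0.92496443 = 19.98848126
C = P + S*exp(-qT) - K*exp(-rT)
C = 2.2926 + 21.60357876 - 19.98848126 = 3.9077


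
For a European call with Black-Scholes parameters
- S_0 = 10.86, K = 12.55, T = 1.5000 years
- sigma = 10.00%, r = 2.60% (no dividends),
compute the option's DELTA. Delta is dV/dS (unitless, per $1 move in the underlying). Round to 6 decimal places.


Answer: Delta = 0.211490

Derivation:
d1 = -0.8012636212; d2 = -0.9237381084
phi(d1) = 0.2893986214; exp(-qT) = 1.0000000000; exp(-rT) = 0.9617507091
N(d1) = 0.2114895233
Delta = exp(-qT) * N(d1) = 1.0000000000 * 0.2114895233 = 0.211490


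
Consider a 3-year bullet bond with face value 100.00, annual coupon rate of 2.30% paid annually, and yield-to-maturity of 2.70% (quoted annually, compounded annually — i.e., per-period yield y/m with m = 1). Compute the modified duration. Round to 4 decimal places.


Answer: Modified duration = 2.8555

Derivation:
Coupon per period c = face * coupon_rate / m = 2.300000
Periods per year m = 1; per-period yield y/m = 0.027000
Number of cashflows N = 3
Cashflows (t years, CF_t, discount factor 1/(1+y/m)^(m*t), PV):
  t = 1.0000: CF_t = 2.300000, DF = 0.973710, PV = 2.239533
  t = 2.0000: CF_t = 2.300000, DF = 0.948111, PV = 2.180655
  t = 3.0000: CF_t = 102.300000, DF = 0.923185, PV = 94.441810
Price P = sum_t PV_t = 98.861998
First compute Macaulay numerator sum_t t * PV_t:
  t * PV_t at t = 1.0000: 2.239533
  t * PV_t at t = 2.0000: 4.361310
  t * PV_t at t = 3.0000: 283.325431
Macaulay duration D = 289.926273 / 98.861998 = 2.932636
Modified duration = D / (1 + y/m) = 2.932636 / (1 + 0.027000) = 2.855537


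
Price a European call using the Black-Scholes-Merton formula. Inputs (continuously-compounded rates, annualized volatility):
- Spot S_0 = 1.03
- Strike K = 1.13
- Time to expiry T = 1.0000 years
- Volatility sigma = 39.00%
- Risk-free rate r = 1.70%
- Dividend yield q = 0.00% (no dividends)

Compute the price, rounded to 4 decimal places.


Answer: Price = 0.1281

Derivation:
d1 = (ln(S/K) + (r - q + 0.5*sigma^2) * T) / (sigma * sqrt(T)) = 0.00100300
d2 = d1 - sigma * sqrt(T) = -0.38899700
exp(-rT) = 0.98314368; exp(-qT) = 1.00000000
C = S_0 * exp(-qT) * N(d1) - K * exp(-rT) * N(d2)
N(d1) = 0.50040014; N(d2) = 0.34863918
C = 1.0300 * 1.00000000 * 0.50040014 - 1.1300 * 0.98314368 * 0.34863918 = 0.1281


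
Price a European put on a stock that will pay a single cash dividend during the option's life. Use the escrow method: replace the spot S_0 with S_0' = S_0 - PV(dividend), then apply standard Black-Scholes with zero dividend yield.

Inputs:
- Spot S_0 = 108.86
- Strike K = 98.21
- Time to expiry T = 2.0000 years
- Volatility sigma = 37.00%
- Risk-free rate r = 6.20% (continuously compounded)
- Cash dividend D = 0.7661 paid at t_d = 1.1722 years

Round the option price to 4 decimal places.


Answer: Price = 11.1277

Derivation:
PV(D) = D * exp(-r * t_d) = 0.7661 * 0.92990170 = 0.71239769
S_0' = S_0 - PV(D) = 108.8600 - 0.71239769 = 108.14760231
d1 = (ln(S_0'/K) + (r + sigma^2/2)*T) / (sigma*sqrt(T)) = 0.68281468
d2 = d1 - sigma*sqrt(T) = 0.15955566
exp(-rT) = 0.88337984
N(-d1) = 0.24736198; N(-d2) = 0.43661555
P = K * exp(-rT) * N(-d2) - S_0' * N(-d1) = 98.2100 * 0.88337984 * 0.43661555 - 108.14760231 * 0.24736198 = 11.1277


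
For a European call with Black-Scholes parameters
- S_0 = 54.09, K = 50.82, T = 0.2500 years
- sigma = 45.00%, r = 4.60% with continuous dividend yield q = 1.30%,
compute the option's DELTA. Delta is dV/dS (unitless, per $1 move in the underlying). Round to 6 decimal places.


d1 = 0.4263193244; d2 = 0.2013193244
phi(d1) = 0.3642872346; exp(-qT) = 0.9967552755; exp(-rT) = 0.9885658722
N(d1) = 0.6650624107
Delta = exp(-qT) * N(d1) = 0.9967552755 * 0.6650624107 = 0.662904

Answer: Delta = 0.662904


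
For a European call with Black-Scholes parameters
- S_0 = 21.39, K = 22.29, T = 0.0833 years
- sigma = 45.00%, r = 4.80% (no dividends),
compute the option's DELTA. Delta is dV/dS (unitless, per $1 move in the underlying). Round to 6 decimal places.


Answer: Delta = 0.412309

Derivation:
d1 = -0.2216090300; d2 = -0.3514868572
phi(d1) = 0.3892654356; exp(-qT) = 1.0000000000; exp(-rT) = 0.9960095830
N(d1) = 0.4123091262
Delta = exp(-qT) * N(d1) = 1.0000000000 * 0.4123091262 = 0.412309


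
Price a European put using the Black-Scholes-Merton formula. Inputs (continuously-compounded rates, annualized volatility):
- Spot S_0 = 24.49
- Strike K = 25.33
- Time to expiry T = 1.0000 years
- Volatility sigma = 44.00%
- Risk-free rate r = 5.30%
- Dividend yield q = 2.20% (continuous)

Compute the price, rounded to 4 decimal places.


Answer: Price = 4.2101

Derivation:
d1 = (ln(S/K) + (r - q + 0.5*sigma^2) * T) / (sigma * sqrt(T)) = 0.21380774
d2 = d1 - sigma * sqrt(T) = -0.22619226
exp(-rT) = 0.94838001; exp(-qT) = 0.97824024
P = K * exp(-rT) * N(-d2) - S_0 * exp(-qT) * N(-d1)
N(-d1) = 0.41534849; N(-d2) = 0.58947405
P = 25.3300 * 0.94838001 * 0.58947405 - 24.4900 * 0.97824024 * 0.41534849 = 4.2101


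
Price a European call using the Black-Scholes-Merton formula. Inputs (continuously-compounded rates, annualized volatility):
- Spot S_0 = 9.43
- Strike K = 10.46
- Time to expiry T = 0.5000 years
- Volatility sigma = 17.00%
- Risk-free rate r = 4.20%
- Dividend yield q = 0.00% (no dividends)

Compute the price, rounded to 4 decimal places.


Answer: Price = 0.1722

Derivation:
d1 = (ln(S/K) + (r - q + 0.5*sigma^2) * T) / (sigma * sqrt(T)) = -0.62755612
d2 = d1 - sigma * sqrt(T) = -0.74776427
exp(-rT) = 0.97921896; exp(-qT) = 1.00000000
C = S_0 * exp(-qT) * N(d1) - K * exp(-rT) * N(d2)
N(d1) = 0.26514738; N(d2) = 0.22730118
C = 9.4300 * 1.00000000 * 0.26514738 - 10.4600 * 0.97921896 * 0.22730118 = 0.1722


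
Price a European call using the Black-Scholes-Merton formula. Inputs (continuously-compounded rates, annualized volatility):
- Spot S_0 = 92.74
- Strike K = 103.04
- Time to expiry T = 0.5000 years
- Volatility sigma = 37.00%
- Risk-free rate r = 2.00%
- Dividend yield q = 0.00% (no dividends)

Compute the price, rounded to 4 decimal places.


Answer: Price = 6.1583

Derivation:
d1 = (ln(S/K) + (r - q + 0.5*sigma^2) * T) / (sigma * sqrt(T)) = -0.23350724
d2 = d1 - sigma * sqrt(T) = -0.49513674
exp(-rT) = 0.99004983; exp(-qT) = 1.00000000
C = S_0 * exp(-qT) * N(d1) - K * exp(-rT) * N(d2)
N(d1) = 0.40768378; N(d2) = 0.31025180
C = 92.7400 * 1.00000000 * 0.40768378 - 103.0400 * 0.99004983 * 0.31025180 = 6.1583


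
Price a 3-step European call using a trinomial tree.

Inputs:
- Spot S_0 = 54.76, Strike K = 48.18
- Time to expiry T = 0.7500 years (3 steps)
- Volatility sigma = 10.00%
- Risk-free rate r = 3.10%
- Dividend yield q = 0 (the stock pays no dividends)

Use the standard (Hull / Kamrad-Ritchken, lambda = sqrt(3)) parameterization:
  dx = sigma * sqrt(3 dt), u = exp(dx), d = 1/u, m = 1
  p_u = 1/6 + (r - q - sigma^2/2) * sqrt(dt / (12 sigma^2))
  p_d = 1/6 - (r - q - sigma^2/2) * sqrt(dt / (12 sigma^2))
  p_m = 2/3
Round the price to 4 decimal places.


Answer: Price = V(0,0) = 7.7657

Derivation:
dt = T/N = 0.250000; dx = sigma*sqrt(3*dt) = 0.086603
u = exp(dx) = 1.090463; d = 1/u = 0.917042
p_u = 0.204194, p_m = 0.666667, p_d = 0.129139
Discount per step: exp(-r*dt) = 0.992280
Stock lattice S(k, j) with j the centered position index:
  k=0: S(0,+0) = 54.7600
  k=1: S(1,-1) = 50.2172; S(1,+0) = 54.7600; S(1,+1) = 59.7138
  k=2: S(2,-2) = 46.0513; S(2,-1) = 50.2172; S(2,+0) = 54.7600; S(2,+1) = 59.7138; S(2,+2) = 65.1157
  k=3: S(3,-3) = 42.2309; S(3,-2) = 46.0513; S(3,-1) = 50.2172; S(3,+0) = 54.7600; S(3,+1) = 59.7138; S(3,+2) = 65.1157; S(3,+3) = 71.0062
Terminal payoffs V(N, j) = max(S_T - K, 0):
  V(3,-3) = 0.000000; V(3,-2) = 0.000000; V(3,-1) = 2.037193; V(3,+0) = 6.580000; V(3,+1) = 11.533764; V(3,+2) = 16.935661; V(3,+3) = 22.826230
Backward induction: V(k, j) = exp(-r*dt) * [p_u * V(k+1, j+1) + p_m * V(k+1, j) + p_d * V(k+1, j-1)]
  V(2,-2) = exp(-r*dt) * [p_u*2.037193 + p_m*0.000000 + p_d*0.000000] = 0.412772
  V(2,-1) = exp(-r*dt) * [p_u*6.580000 + p_m*2.037193 + p_d*0.000000] = 2.680871
  V(2,+0) = exp(-r*dt) * [p_u*11.533764 + p_m*6.580000 + p_d*2.037193] = 6.950800
  V(2,+1) = exp(-r*dt) * [p_u*16.935661 + p_m*11.533764 + p_d*6.580000] = 11.904459
  V(2,+2) = exp(-r*dt) * [p_u*22.826230 + p_m*16.935661 + p_d*11.533764] = 17.306243
  V(1,-1) = exp(-r*dt) * [p_u*6.950800 + p_m*2.680871 + p_d*0.412772] = 3.234700
  V(1,+0) = exp(-r*dt) * [p_u*11.904459 + p_m*6.950800 + p_d*2.680871] = 7.353683
  V(1,+1) = exp(-r*dt) * [p_u*17.306243 + p_m*11.904459 + p_d*6.950800] = 12.272284
  V(0,+0) = exp(-r*dt) * [p_u*12.272284 + p_m*7.353683 + p_d*3.234700] = 7.765695


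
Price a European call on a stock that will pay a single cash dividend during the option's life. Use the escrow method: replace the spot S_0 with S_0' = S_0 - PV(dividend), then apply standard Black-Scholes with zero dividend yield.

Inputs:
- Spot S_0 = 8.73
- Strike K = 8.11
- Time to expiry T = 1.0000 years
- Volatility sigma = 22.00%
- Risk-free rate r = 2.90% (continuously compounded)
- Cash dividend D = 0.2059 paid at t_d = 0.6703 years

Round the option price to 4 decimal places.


PV(D) = D * exp(-r * t_d) = 0.2059 * 0.98074901 = 0.20193622
S_0' = S_0 - PV(D) = 8.7300 - 0.20193622 = 8.52806378
d1 = (ln(S_0'/K) + (r + sigma^2/2)*T) / (sigma*sqrt(T)) = 0.47029308
d2 = d1 - sigma*sqrt(T) = 0.25029308
exp(-rT) = 0.97141646
N(d1) = 0.68092718; N(d2) = 0.59881965
C = S_0' * N(d1) - K * exp(-rT) * N(d2) = 8.52806378 * 0.68092718 - 8.1100 * 0.97141646 * 0.59881965 = 1.0894

Answer: Price = 1.0894


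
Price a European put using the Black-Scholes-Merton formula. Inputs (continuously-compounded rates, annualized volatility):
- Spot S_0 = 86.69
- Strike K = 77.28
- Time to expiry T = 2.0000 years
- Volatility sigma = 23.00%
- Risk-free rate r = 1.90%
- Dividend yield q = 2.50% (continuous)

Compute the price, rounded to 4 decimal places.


d1 = (ln(S/K) + (r - q + 0.5*sigma^2) * T) / (sigma * sqrt(T)) = 0.47899827
d2 = d1 - sigma * sqrt(T) = 0.15372916
exp(-rT) = 0.96271294; exp(-qT) = 0.95122942
P = K * exp(-rT) * N(-d2) - S_0 * exp(-qT) * N(-d1)
N(-d1) = 0.31596993; N(-d2) = 0.43891165
P = 77.2800 * 0.96271294 * 0.43891165 - 86.6900 * 0.95122942 * 0.31596993 = 6.5988

Answer: Price = 6.5988


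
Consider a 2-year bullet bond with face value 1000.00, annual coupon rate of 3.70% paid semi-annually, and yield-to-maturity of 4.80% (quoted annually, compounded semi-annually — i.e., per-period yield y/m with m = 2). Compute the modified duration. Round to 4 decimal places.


Coupon per period c = face * coupon_rate / m = 18.500000
Periods per year m = 2; per-period yield y/m = 0.024000
Number of cashflows N = 4
Cashflows (t years, CF_t, discount factor 1/(1+y/m)^(m*t), PV):
  t = 0.5000: CF_t = 18.500000, DF = 0.976562, PV = 18.066406
  t = 1.0000: CF_t = 18.500000, DF = 0.953674, PV = 17.642975
  t = 1.5000: CF_t = 18.500000, DF = 0.931323, PV = 17.229468
  t = 2.0000: CF_t = 1018.500000, DF = 0.909495, PV = 926.320354
Price P = sum_t PV_t = 979.259202
First compute Macaulay numerator sum_t t * PV_t:
  t * PV_t at t = 0.5000: 9.033203
  t * PV_t at t = 1.0000: 17.642975
  t * PV_t at t = 1.5000: 25.844201
  t * PV_t at t = 2.0000: 1852.640708
Macaulay duration D = 1905.161087 / 979.259202 = 1.945513
Modified duration = D / (1 + y/m) = 1.945513 / (1 + 0.024000) = 1.899915

Answer: Modified duration = 1.8999


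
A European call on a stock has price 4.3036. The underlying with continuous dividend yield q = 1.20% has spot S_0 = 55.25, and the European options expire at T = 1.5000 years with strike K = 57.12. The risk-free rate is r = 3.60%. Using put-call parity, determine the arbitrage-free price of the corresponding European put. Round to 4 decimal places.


Answer: Put price = 4.1565

Derivation:
Put-call parity: C - P = S_0 * exp(-qT) - K * exp(-rT).
S_0 * exp(-qT) = 55.2500 * 0.98216103 = 54.26439704
K * exp(-rT) = 57.1200 * 0.94743211 = 54.11732192
P = C - S*exp(-qT) + K*exp(-rT)
P = 4.3036 - 54.26439704 + 54.11732192 = 4.1565


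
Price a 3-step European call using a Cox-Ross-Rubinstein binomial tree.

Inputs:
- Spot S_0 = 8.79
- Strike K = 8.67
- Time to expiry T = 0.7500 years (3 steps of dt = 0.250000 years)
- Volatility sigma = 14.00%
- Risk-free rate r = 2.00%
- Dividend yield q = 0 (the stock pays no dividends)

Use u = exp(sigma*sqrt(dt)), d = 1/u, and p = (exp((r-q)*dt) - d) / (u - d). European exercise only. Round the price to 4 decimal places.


dt = T/N = 0.250000
u = exp(sigma*sqrt(dt)) = 1.072508; d = 1/u = 0.932394
p = (exp((r-q)*dt) - d) / (u - d) = 0.518282
Discount per step: exp(-r*dt) = 0.995012
Stock lattice S(k, i) with i counting down-moves:
  k=0: S(0,0) = 8.7900
  k=1: S(1,0) = 9.4273; S(1,1) = 8.1957
  k=2: S(2,0) = 10.1109; S(2,1) = 8.7900; S(2,2) = 7.6417
  k=3: S(3,0) = 10.8440; S(3,1) = 9.4273; S(3,2) = 8.1957; S(3,3) = 7.1250
Terminal payoffs V(N, i) = max(S_T - K, 0):
  V(3,0) = 2.174030; V(3,1) = 0.757347; V(3,2) = 0.000000; V(3,3) = 0.000000
Backward induction: V(k, i) = exp(-r*dt) * [p * V(k+1, i) + (1-p) * V(k+1, i+1)].
  V(2,0) = exp(-r*dt) * [p*2.174030 + (1-p)*0.757347] = 1.484148
  V(2,1) = exp(-r*dt) * [p*0.757347 + (1-p)*0.000000] = 0.390561
  V(2,2) = exp(-r*dt) * [p*0.000000 + (1-p)*0.000000] = 0.000000
  V(1,0) = exp(-r*dt) * [p*1.484148 + (1-p)*0.390561] = 0.952573
  V(1,1) = exp(-r*dt) * [p*0.390561 + (1-p)*0.000000] = 0.201411
  V(0,0) = exp(-r*dt) * [p*0.952573 + (1-p)*0.201411] = 0.587778

Answer: Price = V(0,0) = 0.5878


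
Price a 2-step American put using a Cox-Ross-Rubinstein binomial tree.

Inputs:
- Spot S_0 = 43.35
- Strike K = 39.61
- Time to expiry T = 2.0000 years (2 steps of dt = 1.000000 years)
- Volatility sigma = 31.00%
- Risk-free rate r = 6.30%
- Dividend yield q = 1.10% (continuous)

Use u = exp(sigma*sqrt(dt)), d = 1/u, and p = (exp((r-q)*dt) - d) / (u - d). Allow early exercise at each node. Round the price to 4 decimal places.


Answer: Price = V(0,0) = 3.6114

Derivation:
dt = T/N = 1.000000
u = exp(sigma*sqrt(dt)) = 1.363425; d = 1/u = 0.733447
p = (exp((r-q)*dt) - d) / (u - d) = 0.507841
Discount per step: exp(-r*dt) = 0.938943
Stock lattice S(k, i) with i counting down-moves:
  k=0: S(0,0) = 43.3500
  k=1: S(1,0) = 59.1045; S(1,1) = 31.7949
  k=2: S(2,0) = 80.5845; S(2,1) = 43.3500; S(2,2) = 23.3199
Terminal payoffs V(N, i) = max(K - S_T, 0):
  V(2,0) = 0.000000; V(2,1) = 0.000000; V(2,2) = 16.290109
Backward induction: V(k, i) = exp(-r*dt) * [p * V(k+1, i) + (1-p) * V(k+1, i+1)]; then take max(V_cont, immediate exercise) for American.
  V(1,0) = exp(-r*dt) * [p*0.000000 + (1-p)*0.000000] = 0.000000; exercise = 0.000000; V(1,0) = max -> 0.000000
  V(1,1) = exp(-r*dt) * [p*0.000000 + (1-p)*16.290109] = 7.527812; exercise = 7.815074; V(1,1) = max -> 7.815074
  V(0,0) = exp(-r*dt) * [p*0.000000 + (1-p)*7.815074] = 3.611419; exercise = 0.000000; V(0,0) = max -> 3.611419


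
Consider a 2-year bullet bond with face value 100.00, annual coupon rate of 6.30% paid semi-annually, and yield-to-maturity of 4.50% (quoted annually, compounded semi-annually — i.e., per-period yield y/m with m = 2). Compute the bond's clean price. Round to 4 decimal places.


Coupon per period c = face * coupon_rate / m = 3.150000
Periods per year m = 2; per-period yield y/m = 0.022500
Number of cashflows N = 4
Cashflows (t years, CF_t, discount factor 1/(1+y/m)^(m*t), PV):
  t = 0.5000: CF_t = 3.150000, DF = 0.977995, PV = 3.080685
  t = 1.0000: CF_t = 3.150000, DF = 0.956474, PV = 3.012894
  t = 1.5000: CF_t = 3.150000, DF = 0.935427, PV = 2.946596
  t = 2.0000: CF_t = 103.150000, DF = 0.914843, PV = 94.366091
Price P = sum_t PV_t = 103.406266

Answer: Price = 103.4063


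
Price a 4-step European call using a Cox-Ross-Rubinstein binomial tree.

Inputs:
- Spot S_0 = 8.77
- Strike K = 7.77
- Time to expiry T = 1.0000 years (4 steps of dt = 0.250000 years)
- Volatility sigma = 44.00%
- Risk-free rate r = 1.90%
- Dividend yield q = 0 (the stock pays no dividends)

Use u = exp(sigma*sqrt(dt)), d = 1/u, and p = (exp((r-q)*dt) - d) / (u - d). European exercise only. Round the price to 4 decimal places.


Answer: Price = V(0,0) = 2.1129

Derivation:
dt = T/N = 0.250000
u = exp(sigma*sqrt(dt)) = 1.246077; d = 1/u = 0.802519
p = (exp((r-q)*dt) - d) / (u - d) = 0.455955
Discount per step: exp(-r*dt) = 0.995261
Stock lattice S(k, i) with i counting down-moves:
  k=0: S(0,0) = 8.7700
  k=1: S(1,0) = 10.9281; S(1,1) = 7.0381
  k=2: S(2,0) = 13.6172; S(2,1) = 8.7700; S(2,2) = 5.6482
  k=3: S(3,0) = 16.9681; S(3,1) = 10.9281; S(3,2) = 7.0381; S(3,3) = 4.5328
  k=4: S(4,0) = 21.1436; S(4,1) = 13.6172; S(4,2) = 8.7700; S(4,3) = 5.6482; S(4,4) = 3.6376
Terminal payoffs V(N, i) = max(S_T - K, 0):
  V(4,0) = 13.373590; V(4,1) = 5.847242; V(4,2) = 1.000000; V(4,3) = 0.000000; V(4,4) = 0.000000
Backward induction: V(k, i) = exp(-r*dt) * [p * V(k+1, i) + (1-p) * V(k+1, i+1)].
  V(3,0) = exp(-r*dt) * [p*13.373590 + (1-p)*5.847242] = 9.234949
  V(3,1) = exp(-r*dt) * [p*5.847242 + (1-p)*1.000000] = 3.194913
  V(3,2) = exp(-r*dt) * [p*1.000000 + (1-p)*0.000000] = 0.453794
  V(3,3) = exp(-r*dt) * [p*0.000000 + (1-p)*0.000000] = 0.000000
  V(2,0) = exp(-r*dt) * [p*9.234949 + (1-p)*3.194913] = 5.920708
  V(2,1) = exp(-r*dt) * [p*3.194913 + (1-p)*0.453794] = 1.695548
  V(2,2) = exp(-r*dt) * [p*0.453794 + (1-p)*0.000000] = 0.205929
  V(1,0) = exp(-r*dt) * [p*5.920708 + (1-p)*1.695548] = 3.604868
  V(1,1) = exp(-r*dt) * [p*1.695548 + (1-p)*0.205929] = 0.880934
  V(0,0) = exp(-r*dt) * [p*3.604868 + (1-p)*0.880934] = 2.112866


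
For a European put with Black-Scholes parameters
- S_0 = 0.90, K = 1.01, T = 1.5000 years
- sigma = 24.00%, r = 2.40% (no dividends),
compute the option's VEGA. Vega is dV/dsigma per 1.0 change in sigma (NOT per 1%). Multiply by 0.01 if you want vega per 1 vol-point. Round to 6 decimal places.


d1 = -0.1228515946; d2 = -0.4167903638
phi(d1) = 0.3959430899; exp(-qT) = 1.0000000000; exp(-rT) = 0.9646402935
Vega = S * exp(-qT) * phi(d1) * sqrt(T) = 0.9000 * 1.0000000000 * 0.3959430899 * 1.2247448714 = 0.436436

Answer: Vega = 0.436436
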